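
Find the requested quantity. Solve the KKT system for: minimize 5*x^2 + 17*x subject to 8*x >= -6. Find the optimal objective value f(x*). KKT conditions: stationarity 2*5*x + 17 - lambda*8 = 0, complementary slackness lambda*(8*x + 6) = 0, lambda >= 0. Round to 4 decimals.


Step 1: Try lambda = 0 (constraint inactive).
x_unc = -17/(2*5) = -1.7
Check: 8*-1.7 = -13.6 < -6 -- violated!
Step 2: Constraint must be active: 8*x = -6
x* = -6/8 = -0.75
lambda = (2*5*(-0.75) + 17)/8 = 1.1875
Step 3: Compute optimal value.
f(x*) = 5*(-0.75)^2 + 17*(-0.75) = -9.9375


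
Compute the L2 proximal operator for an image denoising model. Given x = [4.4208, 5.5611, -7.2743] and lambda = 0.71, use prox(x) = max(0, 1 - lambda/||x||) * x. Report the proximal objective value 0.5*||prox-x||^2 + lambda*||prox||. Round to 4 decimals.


Step 1: Compute ||x||.
||x|| = 10.1678
Step 2: Compute scaling factor.
scale = max(0, 1 - 0.71/10.1678) = 0.9302
Step 3: prox(x) = [4.1121, 5.1728, -6.7663]
||prox(x)|| = 9.4578
Step 4: Proximal objective.
0.5*||prox-x||^2 = 0.2521
lambda*||prox|| = 6.715
Total = 6.9671


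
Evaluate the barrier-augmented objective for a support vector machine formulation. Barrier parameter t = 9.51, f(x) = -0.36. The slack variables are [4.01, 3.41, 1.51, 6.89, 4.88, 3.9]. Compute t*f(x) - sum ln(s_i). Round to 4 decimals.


Step 1: Compute log-barrier.
ln values: [1.3888, 1.2267, 0.4121, 1.9301, 1.5851, 1.361]
phi = -(1.3888 + 1.2267 + 0.4121 + 1.9301 + 1.5851 + 1.361) = -7.9038
Step 2: Compute augmented objective.
t*f(x) = 9.51*-0.36 = -3.4236
Total = -3.4236 - 7.9038 = -11.3274


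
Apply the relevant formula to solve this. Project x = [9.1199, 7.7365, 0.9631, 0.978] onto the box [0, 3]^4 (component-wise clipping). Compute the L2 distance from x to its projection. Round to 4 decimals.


Project each component onto [0, 3].
clip(9.1199) = 3.0, clip(7.7365) = 3.0, clip(0.9631) = 0.9631, clip(0.978) = 0.978
Projection = [3.0, 3.0, 0.9631, 0.978]
Squared diffs: [37.4532, 22.4344, 0.0, 0.0]
Distance = sqrt(59.8876) = 7.7387


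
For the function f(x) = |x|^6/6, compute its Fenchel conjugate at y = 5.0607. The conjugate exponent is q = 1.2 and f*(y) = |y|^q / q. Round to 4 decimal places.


The conjugate exponent q satisfies 1/p + 1/q = 1.
p = 6, so q = 6/(6 - 1) = 1.2
|y|^q = 5.0607^1.2 = 6.9993
f*(5.0607) = 6.9993 / 1.2 = 5.8327


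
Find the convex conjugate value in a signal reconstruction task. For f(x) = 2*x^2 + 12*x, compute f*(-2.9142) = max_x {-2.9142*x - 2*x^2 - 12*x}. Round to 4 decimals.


f*(y) = sup_x {y*x - a*x^2 - b*x} = sup_x {(y-b)*x - a*x^2}
FOC: (y - b) - 2a*x = 0 => x* = (y - b)/(2a)
x* = (-2.9142 - 12)/(2*2) = -3.7286
f*(-2.9142) = (y-b)^2/(4a) = (-2.9142 - 12)^2/(4*2)
= 222.4334/8 = 27.8042


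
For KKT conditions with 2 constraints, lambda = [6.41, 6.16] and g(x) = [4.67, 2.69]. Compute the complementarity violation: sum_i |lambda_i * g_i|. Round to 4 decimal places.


KKT complementary slackness check:
lambda_1 * g_1 = 6.41 * 4.67 = 29.9347
lambda_2 * g_2 = 6.16 * 2.69 = 16.5704
Total violation = 29.9347 + 16.5704 = 46.5051


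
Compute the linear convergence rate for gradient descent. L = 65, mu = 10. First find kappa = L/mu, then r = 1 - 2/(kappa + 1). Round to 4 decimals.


Step 1: Compute the condition number.
kappa = L/mu = 65/10 = 6.5
Step 2: Compute the convergence rate.
r = 1 - 2/(kappa + 1) = 1 - 2*mu/(L + mu) = (L - mu)/(L + mu) = 55/75 = 0.7333


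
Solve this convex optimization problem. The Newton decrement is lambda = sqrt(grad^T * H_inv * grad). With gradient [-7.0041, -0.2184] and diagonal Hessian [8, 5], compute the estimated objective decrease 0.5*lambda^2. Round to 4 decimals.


Step 1: H is diagonal, so H^(-1) * g = [-0.8755, -0.0437].
Step 2: g^T H^(-1) g = sum_i g_i^2 / H_ii
  = (-7.0041)^2/8 + (-0.2184)^2/5
  = 6.1322 + 0.0095 = 6.1417
Step 3: Objective decrease = 0.5 * g^T H^(-1) g = 3.0709


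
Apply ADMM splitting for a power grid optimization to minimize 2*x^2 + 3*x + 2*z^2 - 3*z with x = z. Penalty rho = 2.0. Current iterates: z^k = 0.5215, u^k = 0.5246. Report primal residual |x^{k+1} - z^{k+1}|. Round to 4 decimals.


ADMM iteration with rho = 2.0, z^k = 0.5215, u^k = 0.5246
Step 1: x-update.
Minimize 2*x^2 + 3*x + (2.0/2)*(x - 0.5215 + 0.5246)^2
FOC: (2*2 + 2.0)*x = -3 + 2.0*(0.5215 - 0.5246)
x^{k+1} = -0.501
Step 2: z-update.
Minimize 2*z^2 - 3*z + (2.0/2)*(-0.501 - z + 0.5246)^2
FOC: (2*2 + 2.0)*z = 3 + 2.0*(-0.501 + 0.5246)
z^{k+1} = 0.5079
Step 3: u-update.
u^{k+1} = 0.5246 - 0.501 - 0.5079 = -0.4843
Step 4: Primal residual = |-0.501 - 0.5079| = 1.0089


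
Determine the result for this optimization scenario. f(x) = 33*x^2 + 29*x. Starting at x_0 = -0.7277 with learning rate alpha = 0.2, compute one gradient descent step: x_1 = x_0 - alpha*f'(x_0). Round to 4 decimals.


We compute the gradient at x_0 and apply the update.
f'(x) = 66*x + 29
f'(-0.7277) = 66*-0.7277 + 29 = -19.0282
x_1 = -0.7277 - 0.2*-19.0282 = 3.0779


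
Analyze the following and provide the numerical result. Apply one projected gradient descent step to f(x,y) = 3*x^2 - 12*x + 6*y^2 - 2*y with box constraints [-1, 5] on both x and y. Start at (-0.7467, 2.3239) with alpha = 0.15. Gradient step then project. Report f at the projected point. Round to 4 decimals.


Step 1: Compute gradient at (-0.7467, 2.3239).
grad_x = 2*3*-0.7467 - 12 = -16.4802
grad_y = 2*6*2.3239 - 2 = 25.8868
Step 2: Gradient step.
x_raw = -0.7467 - 0.15*-16.4802 = 1.7253
y_raw = 2.3239 - 0.15*25.8868 = -1.5591
Step 3: Project onto [-1, 5].
x_proj = clip(1.7253) = 1.7253
y_proj = clip(-1.5591) = -1.0
Step 4: Evaluate f.
f(1.7253, -1.0) = -3.7737


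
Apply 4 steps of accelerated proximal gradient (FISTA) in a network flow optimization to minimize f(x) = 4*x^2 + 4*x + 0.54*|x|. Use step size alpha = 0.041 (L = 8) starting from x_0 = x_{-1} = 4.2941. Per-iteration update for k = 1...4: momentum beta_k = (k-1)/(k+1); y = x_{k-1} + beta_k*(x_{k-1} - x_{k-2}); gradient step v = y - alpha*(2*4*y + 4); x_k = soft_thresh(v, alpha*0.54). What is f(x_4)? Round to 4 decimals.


FISTA on f(x) = 4*x^2 + 4*x + 0.54*|x|
L = 8, alpha = 0.041
Iteration 1: beta = 0.0, y = 4.2941 + 0.0*(4.2941 - 4.2941) = 4.2941
  grad(y) = 38.3528, v = y - alpha*grad = 2.7216
  prox(v) = soft_thresh(2.7216, 0.0221) = 2.6995
Iteration 2: beta = 0.3333, y = 2.6995 + 0.3333*(2.6995 - 4.2941) = 2.168
  grad(y) = 21.3437, v = y - alpha*grad = 1.2929
  prox(v) = soft_thresh(1.2929, 0.0221) = 1.2707
Iteration 3: beta = 0.5, y = 1.2707 + 0.5*(1.2707 - 2.6995) = 0.5563
  grad(y) = 8.4508, v = y - alpha*grad = 0.2099
  prox(v) = soft_thresh(0.2099, 0.0221) = 0.1877
Iteration 4: beta = 0.6, y = 0.1877 + 0.6*(0.1877 - 1.2707) = -0.4621
  grad(y) = 0.3034, v = y - alpha*grad = -0.4745
  prox(v) = soft_thresh(-0.4745, 0.0221) = -0.4524
f(x_4) = 4*(-0.4524)^2 + 4*(-0.4524) + 0.54*|-0.4524| = -0.7466


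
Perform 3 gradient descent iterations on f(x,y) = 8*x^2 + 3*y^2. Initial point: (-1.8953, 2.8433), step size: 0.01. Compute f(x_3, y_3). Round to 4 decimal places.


Gradient descent on f(x,y) = 8*x^2 + 3*y^2.
Starting point: (-1.8953, 2.8433), alpha = 0.01
Step 1: grad_x = 2*8*-1.8953 = -30.3248, grad_y = 2*3*2.8433 = 17.0598
  x_1 = -1.8953 - 0.01*-30.3248 = -1.5921
  y_1 = 2.8433 - 0.01*17.0598 = 2.6727
Step 2: grad_x = 2*8*-1.5921 = -25.4728, grad_y = 2*3*2.6727 = 16.0362
  x_2 = -1.5921 - 0.01*-25.4728 = -1.3373
  y_2 = 2.6727 - 0.01*16.0362 = 2.5123
Step 3: grad_x = 2*8*-1.3373 = -21.3972, grad_y = 2*3*2.5123 = 15.074
  x_3 = -1.3373 - 0.01*-21.3972 = -1.1234
  y_3 = 2.5123 - 0.01*15.074 = 2.3616
f(-1.1234, 2.3616) = 8*(-1.1234)^2 + 3*2.3616^2 = 26.8268


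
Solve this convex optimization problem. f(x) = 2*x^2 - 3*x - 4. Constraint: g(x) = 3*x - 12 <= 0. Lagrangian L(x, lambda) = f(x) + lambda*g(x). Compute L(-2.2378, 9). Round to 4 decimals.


Step 1: Evaluate f(x).
f(-2.2378) = 2*(-2.2378)^2 - 3*(-2.2378) - 4 = 12.7289
Step 2: Evaluate g(x).
g(-2.2378) = 3*-2.2378 - 12 = -18.7134
Step 3: Compute Lagrangian.
L = 12.7289 + 9*-18.7134 = -155.6917


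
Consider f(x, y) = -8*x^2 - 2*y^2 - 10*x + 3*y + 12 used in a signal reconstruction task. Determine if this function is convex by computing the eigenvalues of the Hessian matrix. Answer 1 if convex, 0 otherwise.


The Hessian of f(x,y) = -8*x^2 - 2*y^2 - 10*x + 3*y + 12 is:
H = [[-16, 0], [0, -4]]
Trace = -16 - 4 = -20
Determinant = -16*-4 - (0)^2 = 64
Discriminant = (-20)^2 - 4*64 = 144.0
Eigenvalues: lambda_1 = -16.0, lambda_2 = -4.0
The function is not convex.

0


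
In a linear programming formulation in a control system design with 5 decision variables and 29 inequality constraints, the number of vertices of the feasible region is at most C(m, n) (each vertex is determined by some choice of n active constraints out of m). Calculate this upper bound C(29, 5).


Each vertex corresponds to some choice of n active constraints out of m, so the number of vertices is at most C(m, n) = m! / (n!(m-n)!).
m = 29, n = 5
Numerator: 29 * 28 * 27 * 26 * 25
Denominator: 5! = 120
C(29, 5) = 118755


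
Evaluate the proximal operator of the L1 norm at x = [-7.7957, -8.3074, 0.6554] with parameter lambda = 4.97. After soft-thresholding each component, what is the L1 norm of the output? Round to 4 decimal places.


Soft-thresholding with lambda = 4.97:
prox(-7.7957) = sign(-7.7957)*max(|-7.7957| - 4.97, 0) = -2.8257
prox(-8.3074) = sign(-8.3074)*max(|-8.3074| - 4.97, 0) = -3.3374
prox(0.6554) = sign(0.6554)*max(|0.6554| - 4.97, 0) = 0.0
prox(x) = [-2.8257, -3.3374, 0.0]
||prox(x)||_1 = 2.8257 + 3.3374 + 0.0 = 6.1631


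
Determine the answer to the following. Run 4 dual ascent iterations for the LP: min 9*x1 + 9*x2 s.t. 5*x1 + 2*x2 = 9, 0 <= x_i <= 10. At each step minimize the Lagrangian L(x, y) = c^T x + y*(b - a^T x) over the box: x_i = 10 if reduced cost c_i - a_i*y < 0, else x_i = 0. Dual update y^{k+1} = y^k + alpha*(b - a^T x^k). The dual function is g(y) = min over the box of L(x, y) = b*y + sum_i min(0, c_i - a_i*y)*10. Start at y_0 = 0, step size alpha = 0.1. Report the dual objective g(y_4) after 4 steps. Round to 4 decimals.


Dual ascent for LP: min 9*x1 + 9*x2, 5*x1 + 2*x2 = 9, 0 <= x_i <= 10
Step 1: y^k = 0.0, reduced costs: (9.0, 9.0)
  x^k = (0.0, 0.0), subgradient = b - a^T x = 9.0
  y^{k+1} = 0.0 + 0.1*9.0 = 0.9
Step 2: y^k = 0.9, reduced costs: (4.5, 7.2)
  x^k = (0.0, 0.0), subgradient = b - a^T x = 9.0
  y^{k+1} = 0.9 + 0.1*9.0 = 1.8
Step 3: y^k = 1.8, reduced costs: (0.0, 5.4)
  x^k = (0.0, 0.0), subgradient = b - a^T x = 9.0
  y^{k+1} = 1.8 + 0.1*9.0 = 2.7
Step 4: y^k = 2.7, reduced costs: (-4.5, 3.6)
  x^k = (10.0, 0.0), subgradient = b - a^T x = -41.0
  y^{k+1} = 2.7 + 0.1*-41.0 = -1.4
Dual objective at y_4 = -1.4: reduced costs (16.0, 11.8), box minimizer x = (0.0, 0.0)
g(y_4) = b*y + (c1 - a1*y)*x1 + (c2 - a2*y)*x2 = 9*(-1.4) + 16.0*0.0 + 11.8*0.0 = -12.6 + 0.0 + 0.0 = -12.6


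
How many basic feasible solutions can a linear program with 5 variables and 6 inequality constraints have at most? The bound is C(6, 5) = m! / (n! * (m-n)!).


Each vertex corresponds to some choice of n active constraints out of m, so the number of vertices is at most C(m, n) = m! / (n!(m-n)!).
m = 6, n = 5
Numerator: 6 * 5 * 4 * 3 * 2
Denominator: 5! = 120
C(6, 5) = 6


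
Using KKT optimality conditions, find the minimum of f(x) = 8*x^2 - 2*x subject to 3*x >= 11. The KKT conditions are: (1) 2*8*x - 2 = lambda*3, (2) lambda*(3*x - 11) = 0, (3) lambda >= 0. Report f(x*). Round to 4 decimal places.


Step 1: Try lambda = 0 (constraint inactive).
x_unc = 2/(2*8) = 0.125
Check: 3*0.125 = 0.375 < 11 -- violated!
Step 2: Constraint must be active: 3*x = 11
x* = 11/3 = 3.6667 (rounded; the exact value 11/3 is used below)
lambda = (2*8*(11/3) - 2)/3 = 18.8889
Step 3: Compute optimal value.
f(x*) = 8*(11/3)^2 - 2*(11/3) = 100.2222


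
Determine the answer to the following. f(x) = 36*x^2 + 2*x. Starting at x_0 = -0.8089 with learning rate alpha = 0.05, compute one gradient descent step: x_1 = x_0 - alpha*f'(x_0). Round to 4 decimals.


We compute the gradient at x_0 and apply the update.
f'(x) = 72*x + 2
f'(-0.8089) = 72*-0.8089 + 2 = -56.2408
x_1 = -0.8089 - 0.05*-56.2408 = 2.0031


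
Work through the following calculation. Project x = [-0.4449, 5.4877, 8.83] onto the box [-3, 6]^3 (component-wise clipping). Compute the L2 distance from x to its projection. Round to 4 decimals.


Project each component onto [-3, 6].
clip(-0.4449) = -0.4449, clip(5.4877) = 5.4877, clip(8.83) = 6.0
Projection = [-0.4449, 5.4877, 6.0]
Squared diffs: [0.0, 0.0, 8.0089]
Distance = sqrt(8.0089) = 2.83


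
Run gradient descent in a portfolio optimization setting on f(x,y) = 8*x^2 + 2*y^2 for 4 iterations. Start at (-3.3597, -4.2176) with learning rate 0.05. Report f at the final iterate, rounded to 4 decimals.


Gradient descent on f(x,y) = 8*x^2 + 2*y^2.
Starting point: (-3.3597, -4.2176), alpha = 0.05
Step 1: grad_x = 2*8*-3.3597 = -53.7552, grad_y = 2*2*-4.2176 = -16.8704
  x_1 = -3.3597 - 0.05*-53.7552 = -0.6719
  y_1 = -4.2176 - 0.05*-16.8704 = -3.3741
Step 2: grad_x = 2*8*-0.6719 = -10.751, grad_y = 2*2*-3.3741 = -13.4963
  x_2 = -0.6719 - 0.05*-10.751 = -0.1344
  y_2 = -3.3741 - 0.05*-13.4963 = -2.6993
Step 3: grad_x = 2*8*-0.1344 = -2.1502, grad_y = 2*2*-2.6993 = -10.7971
  x_3 = -0.1344 - 0.05*-2.1502 = -0.0269
  y_3 = -2.6993 - 0.05*-10.7971 = -2.1594
Step 4: grad_x = 2*8*-0.0269 = -0.43, grad_y = 2*2*-2.1594 = -8.6376
  x_4 = -0.0269 - 0.05*-0.43 = -0.0054
  y_4 = -2.1594 - 0.05*-8.6376 = -1.7275
f(-0.0054, -1.7275) = 8*(-0.0054)^2 + 2*(-1.7275)^2 = 5.9689


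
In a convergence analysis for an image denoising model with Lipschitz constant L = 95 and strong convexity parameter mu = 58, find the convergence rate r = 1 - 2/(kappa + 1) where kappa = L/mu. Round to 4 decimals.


Step 1: Compute the condition number.
kappa = L/mu = 95/58 = 1.6379
Step 2: Compute the convergence rate.
r = 1 - 2/(kappa + 1) = 1 - 2*mu/(L + mu) = (L - mu)/(L + mu) = 37/153 = 0.2418


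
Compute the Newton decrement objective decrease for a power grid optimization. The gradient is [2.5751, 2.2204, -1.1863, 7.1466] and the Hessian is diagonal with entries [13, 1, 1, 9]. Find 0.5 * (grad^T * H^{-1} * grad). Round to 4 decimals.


Step 1: H is diagonal, so H^(-1) * g = [0.1981, 2.2204, -1.1863, 0.7941].
Step 2: g^T H^(-1) g = sum_i g_i^2 / H_ii
  = (2.5751)^2/13 + (2.2204)^2/1 + (-1.1863)^2/1 + (7.1466)^2/9
  = 0.5101 + 4.9302 + 1.4073 + 5.6749 = 12.5224
Step 3: Objective decrease = 0.5 * g^T H^(-1) g = 6.2612


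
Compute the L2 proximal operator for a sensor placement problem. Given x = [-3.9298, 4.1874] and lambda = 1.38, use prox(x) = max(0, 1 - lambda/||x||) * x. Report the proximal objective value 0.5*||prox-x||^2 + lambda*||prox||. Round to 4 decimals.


Step 1: Compute ||x||.
||x|| = 5.7426
Step 2: Compute scaling factor.
scale = max(0, 1 - 1.38/5.7426) = 0.7597
Step 3: prox(x) = [-2.9854, 3.1811]
||prox(x)|| = 4.3626
Step 4: Proximal objective.
0.5*||prox-x||^2 = 0.9522
lambda*||prox|| = 6.0204
Total = 6.9726


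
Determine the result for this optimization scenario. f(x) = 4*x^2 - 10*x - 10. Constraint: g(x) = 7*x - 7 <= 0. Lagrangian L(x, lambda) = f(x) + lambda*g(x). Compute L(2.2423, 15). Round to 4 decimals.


Step 1: Evaluate f(x).
f(2.2423) = 4*2.2423^2 - 10*2.2423 - 10 = -12.3114
Step 2: Evaluate g(x).
g(2.2423) = 7*2.2423 - 7 = 8.6961
Step 3: Compute Lagrangian.
L = -12.3114 + 15*8.6961 = 118.1301


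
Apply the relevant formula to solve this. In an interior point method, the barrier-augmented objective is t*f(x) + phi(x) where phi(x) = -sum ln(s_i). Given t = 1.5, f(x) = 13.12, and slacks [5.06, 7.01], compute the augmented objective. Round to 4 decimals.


Step 1: Compute log-barrier.
ln values: [1.6214, 1.9473]
phi = -(1.6214 + 1.9473) = -3.5687
Step 2: Compute augmented objective.
t*f(x) = 1.5*13.12 = 19.68
Total = 19.68 - 3.5687 = 16.1113


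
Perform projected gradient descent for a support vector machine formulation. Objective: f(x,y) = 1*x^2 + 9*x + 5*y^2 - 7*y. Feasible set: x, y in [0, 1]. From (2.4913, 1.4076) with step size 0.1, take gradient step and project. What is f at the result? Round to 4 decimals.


Step 1: Compute gradient at (2.4913, 1.4076).
grad_x = 2*1*2.4913 + 9 = 13.9826
grad_y = 2*5*1.4076 - 7 = 7.076
Step 2: Gradient step.
x_raw = 2.4913 - 0.1*13.9826 = 1.093
y_raw = 1.4076 - 0.1*7.076 = 0.7
Step 3: Project onto [0, 1].
x_proj = clip(1.093) = 1.0
y_proj = clip(0.7) = 0.7
Step 4: Evaluate f.
f(1.0, 0.7) = 7.55


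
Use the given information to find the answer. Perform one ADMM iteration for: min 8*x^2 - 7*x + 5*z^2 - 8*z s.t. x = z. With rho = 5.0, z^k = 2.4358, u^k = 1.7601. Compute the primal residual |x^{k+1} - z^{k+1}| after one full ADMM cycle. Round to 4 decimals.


ADMM iteration with rho = 5.0, z^k = 2.4358, u^k = 1.7601
Step 1: x-update.
Minimize 8*x^2 - 7*x + (5.0/2)*(x - 2.4358 + 1.7601)^2
FOC: (2*8 + 5.0)*x = 7 + 5.0*(2.4358 - 1.7601)
x^{k+1} = 0.4942
Step 2: z-update.
Minimize 5*z^2 - 8*z + (5.0/2)*(0.4942 - z + 1.7601)^2
FOC: (2*5 + 5.0)*z = 8 + 5.0*(0.4942 + 1.7601)
z^{k+1} = 1.2848
Step 3: u-update.
u^{k+1} = 1.7601 + 0.4942 - 1.2848 = 0.9695
Step 4: Primal residual = |0.4942 - 1.2848| = 0.7906


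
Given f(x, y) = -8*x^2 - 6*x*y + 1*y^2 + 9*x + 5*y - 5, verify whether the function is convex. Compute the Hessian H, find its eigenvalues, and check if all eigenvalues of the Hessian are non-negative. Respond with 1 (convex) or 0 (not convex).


The Hessian of f(x,y) = -8*x^2 - 6*x*y + 1*y^2 + 9*x + 5*y - 5 is:
H = [[-16, -6], [-6, 2]]
Trace = -16 + 2 = -14
Determinant = -16*2 - (-6)^2 = -68
Discriminant = (-14)^2 - 4*-68 = 468.0
Eigenvalues: lambda_1 = -17.8167, lambda_2 = 3.8167
The function is not convex.

0


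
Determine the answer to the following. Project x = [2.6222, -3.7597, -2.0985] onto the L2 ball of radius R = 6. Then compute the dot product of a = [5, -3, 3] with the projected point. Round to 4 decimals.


Step 1: Compute ||x|| (intermediates to 6 decimals).
||x|| = sqrt(2.6222^2 + (-3.7597)^2 + (-2.0985)^2) = 5.041327
Step 2: Project.
Since ||x|| <= R, proj = x (no scaling needed).
proj(x) = [2.6222, -3.7597, -2.0985]
Step 3: Dot product.
a^T * proj(x) = 5*2.6222 - 3*(-3.7597) + 3*(-2.0985) = 18.0946


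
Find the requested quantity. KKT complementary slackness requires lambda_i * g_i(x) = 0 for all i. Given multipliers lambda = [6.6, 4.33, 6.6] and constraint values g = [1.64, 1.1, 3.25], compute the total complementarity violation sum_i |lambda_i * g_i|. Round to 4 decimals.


KKT complementary slackness check:
lambda_1 * g_1 = 6.6 * 1.64 = 10.824
lambda_2 * g_2 = 4.33 * 1.1 = 4.763
lambda_3 * g_3 = 6.6 * 3.25 = 21.45
Total violation = 10.824 + 4.763 + 21.45 = 37.037


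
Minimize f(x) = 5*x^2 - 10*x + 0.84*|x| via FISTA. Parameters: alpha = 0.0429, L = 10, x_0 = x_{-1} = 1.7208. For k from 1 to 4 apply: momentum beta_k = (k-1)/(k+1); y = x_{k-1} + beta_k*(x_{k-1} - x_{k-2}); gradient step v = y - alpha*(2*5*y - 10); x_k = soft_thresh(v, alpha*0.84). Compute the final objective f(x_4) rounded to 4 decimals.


FISTA on f(x) = 5*x^2 - 10*x + 0.84*|x|
L = 10, alpha = 0.0429
Iteration 1: beta = 0.0, y = 1.7208 + 0.0*(1.7208 - 1.7208) = 1.7208
  grad(y) = 7.208, v = y - alpha*grad = 1.4116
  prox(v) = soft_thresh(1.4116, 0.036) = 1.3755
Iteration 2: beta = 0.3333, y = 1.3755 + 0.3333*(1.3755 - 1.7208) = 1.2605
  grad(y) = 2.6045, v = y - alpha*grad = 1.1487
  prox(v) = soft_thresh(1.1487, 0.036) = 1.1127
Iteration 3: beta = 0.5, y = 1.1127 + 0.5*(1.1127 - 1.3755) = 0.9813
  grad(y) = -0.1875, v = y - alpha*grad = 0.9893
  prox(v) = soft_thresh(0.9893, 0.036) = 0.9533
Iteration 4: beta = 0.6, y = 0.9533 + 0.6*(0.9533 - 1.1127) = 0.8576
  grad(y) = -1.4239, v = y - alpha*grad = 0.9187
  prox(v) = soft_thresh(0.9187, 0.036) = 0.8827
f(x_4) = 5*0.8827^2 - 10*0.8827 + 0.84*|0.8827| = -4.1897


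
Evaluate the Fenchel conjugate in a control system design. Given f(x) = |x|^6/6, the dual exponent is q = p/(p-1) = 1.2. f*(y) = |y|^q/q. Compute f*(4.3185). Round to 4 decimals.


The conjugate exponent q satisfies 1/p + 1/q = 1.
p = 6, so q = 6/(6 - 1) = 1.2
|y|^q = 4.3185^1.2 = 5.7863
f*(4.3185) = 5.7863 / 1.2 = 4.8219


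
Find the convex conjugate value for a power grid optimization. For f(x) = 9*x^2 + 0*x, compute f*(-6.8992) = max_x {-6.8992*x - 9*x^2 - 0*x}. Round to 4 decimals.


f*(y) = sup_x {y*x - a*x^2 - b*x} = sup_x {(y-b)*x - a*x^2}
FOC: (y - b) - 2a*x = 0 => x* = (y - b)/(2a)
x* = (-6.8992 - 0)/(2*9) = -0.3833
f*(-6.8992) = (y-b)^2/(4a) = (-6.8992 - 0)^2/(4*9)
= 47.599/36 = 1.3222


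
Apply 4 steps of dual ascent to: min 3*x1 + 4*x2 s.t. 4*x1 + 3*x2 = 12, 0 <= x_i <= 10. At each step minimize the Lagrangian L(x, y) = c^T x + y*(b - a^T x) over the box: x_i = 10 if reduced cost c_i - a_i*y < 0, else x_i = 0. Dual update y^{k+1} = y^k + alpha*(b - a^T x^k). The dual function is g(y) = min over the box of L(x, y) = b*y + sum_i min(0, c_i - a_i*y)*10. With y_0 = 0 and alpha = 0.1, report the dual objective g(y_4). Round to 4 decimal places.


Dual ascent for LP: min 3*x1 + 4*x2, 4*x1 + 3*x2 = 12, 0 <= x_i <= 10
Step 1: y^k = 0.0, reduced costs: (3.0, 4.0)
  x^k = (0.0, 0.0), subgradient = b - a^T x = 12.0
  y^{k+1} = 0.0 + 0.1*12.0 = 1.2
Step 2: y^k = 1.2, reduced costs: (-1.8, 0.4)
  x^k = (10.0, 0.0), subgradient = b - a^T x = -28.0
  y^{k+1} = 1.2 + 0.1*-28.0 = -1.6
Step 3: y^k = -1.6, reduced costs: (9.4, 8.8)
  x^k = (0.0, 0.0), subgradient = b - a^T x = 12.0
  y^{k+1} = -1.6 + 0.1*12.0 = -0.4
Step 4: y^k = -0.4, reduced costs: (4.6, 5.2)
  x^k = (0.0, 0.0), subgradient = b - a^T x = 12.0
  y^{k+1} = -0.4 + 0.1*12.0 = 0.8
Dual objective at y_4 = 0.8: reduced costs (-0.2, 1.6), box minimizer x = (10.0, 0.0)
g(y_4) = b*y + (c1 - a1*y)*x1 + (c2 - a2*y)*x2 = 12*0.8 + (-0.2)*10.0 + 1.6*0.0 = 9.6 - 2.0 + 0.0 = 7.6


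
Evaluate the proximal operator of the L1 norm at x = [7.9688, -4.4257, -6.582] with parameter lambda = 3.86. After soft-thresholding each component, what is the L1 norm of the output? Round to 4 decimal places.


Soft-thresholding with lambda = 3.86:
prox(7.9688) = sign(7.9688)*max(|7.9688| - 3.86, 0) = 4.1088
prox(-4.4257) = sign(-4.4257)*max(|-4.4257| - 3.86, 0) = -0.5657
prox(-6.582) = sign(-6.582)*max(|-6.582| - 3.86, 0) = -2.722
prox(x) = [4.1088, -0.5657, -2.722]
||prox(x)||_1 = 4.1088 + 0.5657 + 2.722 = 7.3965


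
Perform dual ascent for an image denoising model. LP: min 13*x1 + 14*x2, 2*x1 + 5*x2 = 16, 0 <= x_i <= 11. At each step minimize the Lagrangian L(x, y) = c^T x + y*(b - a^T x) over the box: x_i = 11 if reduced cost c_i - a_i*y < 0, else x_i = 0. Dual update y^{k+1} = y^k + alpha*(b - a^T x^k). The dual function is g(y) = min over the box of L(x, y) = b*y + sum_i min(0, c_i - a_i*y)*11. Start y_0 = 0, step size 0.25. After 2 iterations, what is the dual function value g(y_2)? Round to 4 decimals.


Dual ascent for LP: min 13*x1 + 14*x2, 2*x1 + 5*x2 = 16, 0 <= x_i <= 11
Step 1: y^k = 0.0, reduced costs: (13.0, 14.0)
  x^k = (0.0, 0.0), subgradient = b - a^T x = 16.0
  y^{k+1} = 0.0 + 0.25*16.0 = 4.0
Step 2: y^k = 4.0, reduced costs: (5.0, -6.0)
  x^k = (0.0, 11.0), subgradient = b - a^T x = -39.0
  y^{k+1} = 4.0 + 0.25*-39.0 = -5.75
Dual objective at y_2 = -5.75: reduced costs (24.5, 42.75), box minimizer x = (0.0, 0.0)
g(y_2) = b*y + (c1 - a1*y)*x1 + (c2 - a2*y)*x2 = 16*(-5.75) + 24.5*0.0 + 42.75*0.0 = -92.0 + 0.0 + 0.0 = -92.0


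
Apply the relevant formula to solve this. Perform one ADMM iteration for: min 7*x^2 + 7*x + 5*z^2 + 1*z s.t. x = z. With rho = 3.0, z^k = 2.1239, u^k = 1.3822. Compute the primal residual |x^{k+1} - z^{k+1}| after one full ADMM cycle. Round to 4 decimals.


ADMM iteration with rho = 3.0, z^k = 2.1239, u^k = 1.3822
Step 1: x-update.
Minimize 7*x^2 + 7*x + (3.0/2)*(x - 2.1239 + 1.3822)^2
FOC: (2*7 + 3.0)*x = -7 + 3.0*(2.1239 - 1.3822)
x^{k+1} = -0.2809
Step 2: z-update.
Minimize 5*z^2 + 1*z + (3.0/2)*(-0.2809 - z + 1.3822)^2
FOC: (2*5 + 3.0)*z = -1 + 3.0*(-0.2809 + 1.3822)
z^{k+1} = 0.1772
Step 3: u-update.
u^{k+1} = 1.3822 - 0.2809 - 0.1772 = 0.9241
Step 4: Primal residual = |-0.2809 - 0.1772| = 0.4581


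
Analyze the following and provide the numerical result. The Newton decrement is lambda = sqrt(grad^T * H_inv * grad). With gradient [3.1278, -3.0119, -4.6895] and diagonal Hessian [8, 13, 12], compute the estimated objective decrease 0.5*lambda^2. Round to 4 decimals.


Step 1: H is diagonal, so H^(-1) * g = [0.391, -0.2317, -0.3908].
Step 2: g^T H^(-1) g = sum_i g_i^2 / H_ii
  = (3.1278)^2/8 + (-3.0119)^2/13 + (-4.6895)^2/12
  = 1.2229 + 0.6978 + 1.8326 = 3.7533
Step 3: Objective decrease = 0.5 * g^T H^(-1) g = 1.8767


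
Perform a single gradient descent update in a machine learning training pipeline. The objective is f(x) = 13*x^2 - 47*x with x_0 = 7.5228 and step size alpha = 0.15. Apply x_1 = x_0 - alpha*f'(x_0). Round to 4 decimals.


We compute the gradient at x_0 and apply the update.
f'(x) = 26*x - 47
f'(7.5228) = 26*7.5228 - 47 = 148.5928
x_1 = 7.5228 - 0.15*148.5928 = -14.7661


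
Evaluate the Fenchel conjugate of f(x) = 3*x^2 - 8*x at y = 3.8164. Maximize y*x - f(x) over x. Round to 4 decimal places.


f*(y) = sup_x {y*x - a*x^2 - b*x} = sup_x {(y-b)*x - a*x^2}
FOC: (y - b) - 2a*x = 0 => x* = (y - b)/(2a)
x* = (3.8164 + 8)/(2*3) = 1.9694
f*(3.8164) = (y-b)^2/(4a) = (3.8164 + 8)^2/(4*3)
= 139.6273/12 = 11.6356


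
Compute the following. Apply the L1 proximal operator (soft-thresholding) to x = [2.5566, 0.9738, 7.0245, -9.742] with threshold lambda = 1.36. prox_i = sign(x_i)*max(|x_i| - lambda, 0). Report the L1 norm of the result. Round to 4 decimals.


Soft-thresholding with lambda = 1.36:
prox(2.5566) = sign(2.5566)*max(|2.5566| - 1.36, 0) = 1.1966
prox(0.9738) = sign(0.9738)*max(|0.9738| - 1.36, 0) = 0.0
prox(7.0245) = sign(7.0245)*max(|7.0245| - 1.36, 0) = 5.6645
prox(-9.742) = sign(-9.742)*max(|-9.742| - 1.36, 0) = -8.382
prox(x) = [1.1966, 0.0, 5.6645, -8.382]
||prox(x)||_1 = 1.1966 + 0.0 + 5.6645 + 8.382 = 15.2431


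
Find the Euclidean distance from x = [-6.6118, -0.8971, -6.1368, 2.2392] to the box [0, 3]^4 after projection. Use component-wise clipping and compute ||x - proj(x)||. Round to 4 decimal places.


Project each component onto [0, 3].
clip(-6.6118) = 0.0, clip(-0.8971) = 0.0, clip(-6.1368) = 0.0, clip(2.2392) = 2.2392
Projection = [0.0, 0.0, 0.0, 2.2392]
Squared diffs: [43.7159, 0.8048, 37.6603, 0.0]
Distance = sqrt(82.181) = 9.0654


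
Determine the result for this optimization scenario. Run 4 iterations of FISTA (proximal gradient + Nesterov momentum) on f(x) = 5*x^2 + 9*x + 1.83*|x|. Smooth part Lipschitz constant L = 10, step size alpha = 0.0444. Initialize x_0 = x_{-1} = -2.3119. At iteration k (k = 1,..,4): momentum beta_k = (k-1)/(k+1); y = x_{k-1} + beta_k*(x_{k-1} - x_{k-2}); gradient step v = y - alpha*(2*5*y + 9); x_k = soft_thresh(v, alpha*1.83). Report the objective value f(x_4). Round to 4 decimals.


FISTA on f(x) = 5*x^2 + 9*x + 1.83*|x|
L = 10, alpha = 0.0444
Iteration 1: beta = 0.0, y = -2.3119 + 0.0*(-2.3119 + 2.3119) = -2.3119
  grad(y) = -14.119, v = y - alpha*grad = -1.685
  prox(v) = soft_thresh(-1.685, 0.0813) = -1.6038
Iteration 2: beta = 0.3333, y = -1.6038 + 0.3333*(-1.6038 + 2.3119) = -1.3677
  grad(y) = -4.6772, v = y - alpha*grad = -1.1601
  prox(v) = soft_thresh(-1.1601, 0.0813) = -1.0788
Iteration 3: beta = 0.5, y = -1.0788 + 0.5*(-1.0788 + 1.6038) = -0.8163
  grad(y) = 0.8368, v = y - alpha*grad = -0.8535
  prox(v) = soft_thresh(-0.8535, 0.0813) = -0.7722
Iteration 4: beta = 0.6, y = -0.7722 + 0.6*(-0.7722 + 1.0788) = -0.5883
  grad(y) = 3.1173, v = y - alpha*grad = -0.7267
  prox(v) = soft_thresh(-0.7267, 0.0813) = -0.6454
f(x_4) = 5*(-0.6454)^2 + 9*(-0.6454) + 1.83*|-0.6454| = -2.5448


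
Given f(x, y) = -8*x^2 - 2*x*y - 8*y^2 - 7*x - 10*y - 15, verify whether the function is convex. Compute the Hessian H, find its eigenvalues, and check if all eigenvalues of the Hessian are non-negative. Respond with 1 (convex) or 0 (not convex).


The Hessian of f(x,y) = -8*x^2 - 2*x*y - 8*y^2 - 7*x - 10*y - 15 is:
H = [[-16, -2], [-2, -16]]
Trace = -16 - 16 = -32
Determinant = -16*-16 - (-2)^2 = 252
Discriminant = (-32)^2 - 4*252 = 16.0
Eigenvalues: lambda_1 = -18.0, lambda_2 = -14.0
The function is not convex.

0


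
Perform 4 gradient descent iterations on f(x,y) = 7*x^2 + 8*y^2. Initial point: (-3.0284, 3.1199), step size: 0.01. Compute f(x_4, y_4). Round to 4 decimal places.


Gradient descent on f(x,y) = 7*x^2 + 8*y^2.
Starting point: (-3.0284, 3.1199), alpha = 0.01
Step 1: grad_x = 2*7*-3.0284 = -42.3976, grad_y = 2*8*3.1199 = 49.9184
  x_1 = -3.0284 - 0.01*-42.3976 = -2.6044
  y_1 = 3.1199 - 0.01*49.9184 = 2.6207
Step 2: grad_x = 2*7*-2.6044 = -36.4619, grad_y = 2*8*2.6207 = 41.9315
  x_2 = -2.6044 - 0.01*-36.4619 = -2.2398
  y_2 = 2.6207 - 0.01*41.9315 = 2.2014
Step 3: grad_x = 2*7*-2.2398 = -31.3573, grad_y = 2*8*2.2014 = 35.2224
  x_3 = -2.2398 - 0.01*-31.3573 = -1.9262
  y_3 = 2.2014 - 0.01*35.2224 = 1.8492
Step 4: grad_x = 2*7*-1.9262 = -26.9672, grad_y = 2*8*1.8492 = 29.5868
  x_4 = -1.9262 - 0.01*-26.9672 = -1.6566
  y_4 = 1.8492 - 0.01*29.5868 = 1.5533
f(-1.6566, 1.5533) = 7*(-1.6566)^2 + 8*1.5533^2 = 38.5115


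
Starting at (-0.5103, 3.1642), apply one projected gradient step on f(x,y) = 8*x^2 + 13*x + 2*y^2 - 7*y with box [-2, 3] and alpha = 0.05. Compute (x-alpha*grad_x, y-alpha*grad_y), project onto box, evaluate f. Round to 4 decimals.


Step 1: Compute gradient at (-0.5103, 3.1642).
grad_x = 2*8*-0.5103 + 13 = 4.8352
grad_y = 2*2*3.1642 - 7 = 5.6568
Step 2: Gradient step.
x_raw = -0.5103 - 0.05*4.8352 = -0.7521
y_raw = 3.1642 - 0.05*5.6568 = 2.8814
Step 3: Project onto [-2, 3].
x_proj = clip(-0.7521) = -0.7521
y_proj = clip(2.8814) = 2.8814
Step 4: Evaluate f.
f(-0.7521, 2.8814) = -8.8171


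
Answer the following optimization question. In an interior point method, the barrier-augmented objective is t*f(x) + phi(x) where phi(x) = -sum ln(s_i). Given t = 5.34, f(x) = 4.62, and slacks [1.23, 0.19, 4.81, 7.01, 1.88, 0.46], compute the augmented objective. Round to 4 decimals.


Step 1: Compute log-barrier.
ln values: [0.207, -1.6607, 1.5707, 1.9473, 0.6313, -0.7765]
phi = -(0.207 - 1.6607 + 1.5707 + 1.9473 + 0.6313 - 0.7765) = -1.9191
Step 2: Compute augmented objective.
t*f(x) = 5.34*4.62 = 24.6708
Total = 24.6708 - 1.9191 = 22.7517


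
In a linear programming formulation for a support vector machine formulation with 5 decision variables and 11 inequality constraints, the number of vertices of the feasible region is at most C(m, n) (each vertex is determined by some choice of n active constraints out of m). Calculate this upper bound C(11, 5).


Each vertex corresponds to some choice of n active constraints out of m, so the number of vertices is at most C(m, n) = m! / (n!(m-n)!).
m = 11, n = 5
Numerator: 11 * 10 * 9 * 8 * 7
Denominator: 5! = 120
C(11, 5) = 462


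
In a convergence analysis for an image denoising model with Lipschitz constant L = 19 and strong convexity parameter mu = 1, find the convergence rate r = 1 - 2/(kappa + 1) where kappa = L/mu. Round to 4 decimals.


Step 1: Compute the condition number.
kappa = L/mu = 19/1 = 19.0
Step 2: Compute the convergence rate.
r = 1 - 2/(kappa + 1) = 1 - 2*mu/(L + mu) = (L - mu)/(L + mu) = 18/20 = 0.9


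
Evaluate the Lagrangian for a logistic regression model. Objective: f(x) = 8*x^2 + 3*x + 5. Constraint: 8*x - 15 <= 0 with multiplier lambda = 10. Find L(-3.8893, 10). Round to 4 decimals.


Step 1: Evaluate f(x).
f(-3.8893) = 8*(-3.8893)^2 + 3*(-3.8893) + 5 = 114.3453
Step 2: Evaluate g(x).
g(-3.8893) = 8*-3.8893 - 15 = -46.1144
Step 3: Compute Lagrangian.
L = 114.3453 + 10*-46.1144 = -346.7987


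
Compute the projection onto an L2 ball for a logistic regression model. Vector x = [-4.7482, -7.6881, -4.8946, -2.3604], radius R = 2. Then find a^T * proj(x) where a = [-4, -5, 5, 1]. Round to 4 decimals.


Step 1: Compute ||x|| (intermediates to 6 decimals).
||x|| = sqrt((-4.7482)^2 + (-7.6881)^2 + (-4.8946)^2 + (-2.3604)^2) = 10.544235
Step 2: Project.
Since ||x|| > R, scale = R/||x|| = 2/10.544235 = 0.189677, proj(x) = scale * x
proj(x) = [-0.900624, -1.458256, -0.928393, -0.447714]
Step 3: Dot product.
a^T * proj(x) = -4*(-0.900624) - 5*(-1.458256) + 5*(-0.928393) + 1*(-0.447714) = 5.8041


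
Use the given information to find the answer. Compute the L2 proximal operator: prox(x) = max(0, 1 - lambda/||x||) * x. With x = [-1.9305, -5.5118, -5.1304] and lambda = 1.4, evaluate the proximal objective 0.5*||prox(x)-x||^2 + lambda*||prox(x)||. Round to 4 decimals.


Step 1: Compute ||x||.
||x|| = 7.7735
Step 2: Compute scaling factor.
scale = max(0, 1 - 1.4/7.7735) = 0.8199
Step 3: prox(x) = [-1.5828, -4.5191, -4.2064]
||prox(x)|| = 6.3735
Step 4: Proximal objective.
0.5*||prox-x||^2 = 0.98
lambda*||prox|| = 8.9229
Total = 9.9029


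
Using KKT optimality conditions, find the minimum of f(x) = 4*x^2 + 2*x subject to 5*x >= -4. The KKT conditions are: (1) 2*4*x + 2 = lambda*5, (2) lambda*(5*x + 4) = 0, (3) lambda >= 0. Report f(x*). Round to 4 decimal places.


Step 1: Try lambda = 0 (constraint inactive).
Stationarity: 2*4*x + 2 = 0
x* = -2/(2*4) = -0.25
Check constraint: 5*-0.25 = -1.25 >= -4 -- satisfied.
Step 2: Compute optimal value.
f(x*) = 4*(-0.25)^2 + 2*(-0.25) = -0.25


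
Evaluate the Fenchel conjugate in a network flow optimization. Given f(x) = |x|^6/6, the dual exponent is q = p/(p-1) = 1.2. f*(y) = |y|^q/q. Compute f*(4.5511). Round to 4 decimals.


The conjugate exponent q satisfies 1/p + 1/q = 1.
p = 6, so q = 6/(6 - 1) = 1.2
|y|^q = 4.5511^1.2 = 6.1623
f*(4.5511) = 6.1623 / 1.2 = 5.1352


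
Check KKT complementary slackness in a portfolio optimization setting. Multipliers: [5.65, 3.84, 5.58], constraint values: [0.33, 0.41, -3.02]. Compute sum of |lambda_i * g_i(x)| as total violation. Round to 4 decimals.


KKT complementary slackness check:
lambda_1 * g_1 = 5.65 * 0.33 = 1.8645
lambda_2 * g_2 = 3.84 * 0.41 = 1.5744
lambda_3 * g_3 = 5.58 * -3.02 = -16.8516
Total violation = 1.8645 + 1.5744 + 16.8516 = 20.2905


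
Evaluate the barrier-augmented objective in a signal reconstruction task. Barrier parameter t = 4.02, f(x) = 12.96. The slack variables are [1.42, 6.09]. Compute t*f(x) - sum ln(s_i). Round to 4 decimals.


Step 1: Compute log-barrier.
ln values: [0.3507, 1.8066]
phi = -(0.3507 + 1.8066) = -2.1573
Step 2: Compute augmented objective.
t*f(x) = 4.02*12.96 = 52.0992
Total = 52.0992 - 2.1573 = 49.9419


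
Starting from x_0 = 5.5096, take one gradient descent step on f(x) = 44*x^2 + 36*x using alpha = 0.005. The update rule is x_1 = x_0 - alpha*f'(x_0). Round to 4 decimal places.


We compute the gradient at x_0 and apply the update.
f'(x) = 88*x + 36
f'(5.5096) = 88*5.5096 + 36 = 520.8448
x_1 = 5.5096 - 0.005*520.8448 = 2.9054


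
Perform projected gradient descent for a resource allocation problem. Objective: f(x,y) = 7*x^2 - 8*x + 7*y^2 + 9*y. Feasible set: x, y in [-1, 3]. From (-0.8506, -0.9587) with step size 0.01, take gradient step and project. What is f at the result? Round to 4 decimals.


Step 1: Compute gradient at (-0.8506, -0.9587).
grad_x = 2*7*-0.8506 - 8 = -19.9084
grad_y = 2*7*-0.9587 + 9 = -4.4218
Step 2: Gradient step.
x_raw = -0.8506 - 0.01*-19.9084 = -0.6515
y_raw = -0.9587 - 0.01*-4.4218 = -0.9145
Step 3: Project onto [-1, 3].
x_proj = clip(-0.6515) = -0.6515
y_proj = clip(-0.9145) = -0.9145
Step 4: Evaluate f.
f(-0.6515, -0.9145) = 5.807


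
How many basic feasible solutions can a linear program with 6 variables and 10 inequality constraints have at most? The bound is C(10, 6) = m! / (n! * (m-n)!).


Each vertex corresponds to some choice of n active constraints out of m, so the number of vertices is at most C(m, n) = m! / (n!(m-n)!).
m = 10, n = 6
Numerator: 10 * 9 * 8 * 7 * 6 * 5
Denominator: 6! = 720
C(10, 6) = 210


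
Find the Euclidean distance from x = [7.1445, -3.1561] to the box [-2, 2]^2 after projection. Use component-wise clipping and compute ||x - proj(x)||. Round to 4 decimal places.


Project each component onto [-2, 2].
clip(7.1445) = 2.0, clip(-3.1561) = -2.0
Projection = [2.0, -2.0]
Squared diffs: [26.4659, 1.3366]
Distance = sqrt(27.8025) = 5.2728


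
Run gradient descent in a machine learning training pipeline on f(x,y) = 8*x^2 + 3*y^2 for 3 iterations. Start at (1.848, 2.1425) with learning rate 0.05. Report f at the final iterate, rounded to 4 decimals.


Gradient descent on f(x,y) = 8*x^2 + 3*y^2.
Starting point: (1.848, 2.1425), alpha = 0.05
Step 1: grad_x = 2*8*1.848 = 29.568, grad_y = 2*3*2.1425 = 12.855
  x_1 = 1.848 - 0.05*29.568 = 0.3696
  y_1 = 2.1425 - 0.05*12.855 = 1.4998
Step 2: grad_x = 2*8*0.3696 = 5.9136, grad_y = 2*3*1.4998 = 8.9985
  x_2 = 0.3696 - 0.05*5.9136 = 0.0739
  y_2 = 1.4998 - 0.05*8.9985 = 1.0498
Step 3: grad_x = 2*8*0.0739 = 1.1827, grad_y = 2*3*1.0498 = 6.299
  x_3 = 0.0739 - 0.05*1.1827 = 0.0148
  y_3 = 1.0498 - 0.05*6.299 = 0.7349
f(0.0148, 0.7349) = 8*0.0148^2 + 3*0.7349^2 = 1.6219


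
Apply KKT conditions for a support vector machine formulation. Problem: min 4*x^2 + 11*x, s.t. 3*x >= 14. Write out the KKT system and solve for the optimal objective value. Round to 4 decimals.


Step 1: Try lambda = 0 (constraint inactive).
x_unc = -11/(2*4) = -1.375
Check: 3*-1.375 = -4.125 < 14 -- violated!
Step 2: Constraint must be active: 3*x = 14
x* = 14/3 = 4.6667 (rounded; the exact value 14/3 is used below)
lambda = (2*4*(14/3) + 11)/3 = 16.1111
Step 3: Compute optimal value.
f(x*) = 4*(14/3)^2 + 11*(14/3) = 138.4444


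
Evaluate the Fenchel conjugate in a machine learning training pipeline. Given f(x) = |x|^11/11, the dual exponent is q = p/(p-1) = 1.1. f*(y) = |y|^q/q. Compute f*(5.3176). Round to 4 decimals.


The conjugate exponent q satisfies 1/p + 1/q = 1.
p = 11, so q = 11/(11 - 1) = 1.1
|y|^q = 5.3176^1.1 = 6.2847
f*(5.3176) = 6.2847 / 1.1 = 5.7134


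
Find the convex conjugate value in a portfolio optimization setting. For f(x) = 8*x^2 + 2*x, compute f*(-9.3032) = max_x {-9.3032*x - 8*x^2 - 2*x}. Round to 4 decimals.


f*(y) = sup_x {y*x - a*x^2 - b*x} = sup_x {(y-b)*x - a*x^2}
FOC: (y - b) - 2a*x = 0 => x* = (y - b)/(2a)
x* = (-9.3032 - 2)/(2*8) = -0.7065
f*(-9.3032) = (y-b)^2/(4a) = (-9.3032 - 2)^2/(4*8)
= 127.7623/32 = 3.9926


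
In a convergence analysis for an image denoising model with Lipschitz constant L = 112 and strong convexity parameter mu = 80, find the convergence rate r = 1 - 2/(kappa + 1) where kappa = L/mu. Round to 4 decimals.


Step 1: Compute the condition number.
kappa = L/mu = 112/80 = 1.4
Step 2: Compute the convergence rate.
r = 1 - 2/(kappa + 1) = 1 - 2*mu/(L + mu) = (L - mu)/(L + mu) = 32/192 = 0.1667


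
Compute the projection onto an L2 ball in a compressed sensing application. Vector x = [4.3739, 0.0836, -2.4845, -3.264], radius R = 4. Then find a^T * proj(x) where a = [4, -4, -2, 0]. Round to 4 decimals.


Step 1: Compute ||x|| (intermediates to 6 decimals).
||x|| = sqrt(4.3739^2 + 0.0836^2 + (-2.4845)^2 + (-3.264)^2) = 5.997035
Step 2: Project.
Since ||x|| > R, scale = R/||x|| = 4/5.997035 = 0.666996, proj(x) = scale * x
proj(x) = [2.917374, 0.055761, -1.657152, -2.177075]
Step 3: Dot product.
a^T * proj(x) = 4*2.917374 - 4*0.055761 - 2*(-1.657152) + 0*(-2.177075) = 14.7608


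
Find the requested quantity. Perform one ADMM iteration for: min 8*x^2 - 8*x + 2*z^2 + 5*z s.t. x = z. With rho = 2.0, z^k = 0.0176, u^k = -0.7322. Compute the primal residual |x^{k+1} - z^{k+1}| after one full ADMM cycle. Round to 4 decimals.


ADMM iteration with rho = 2.0, z^k = 0.0176, u^k = -0.7322
Step 1: x-update.
Minimize 8*x^2 - 8*x + (2.0/2)*(x - 0.0176 - 0.7322)^2
FOC: (2*8 + 2.0)*x = 8 + 2.0*(0.0176 + 0.7322)
x^{k+1} = 0.5278
Step 2: z-update.
Minimize 2*z^2 + 5*z + (2.0/2)*(0.5278 - z - 0.7322)^2
FOC: (2*2 + 2.0)*z = -5 + 2.0*(0.5278 - 0.7322)
z^{k+1} = -0.9015
Step 3: u-update.
u^{k+1} = -0.7322 + 0.5278 + 0.9015 = 0.697
Step 4: Primal residual = |0.5278 + 0.9015| = 1.4292


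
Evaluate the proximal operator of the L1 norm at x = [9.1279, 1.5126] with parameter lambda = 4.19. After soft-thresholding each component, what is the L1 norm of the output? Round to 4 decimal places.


Soft-thresholding with lambda = 4.19:
prox(9.1279) = sign(9.1279)*max(|9.1279| - 4.19, 0) = 4.9379
prox(1.5126) = sign(1.5126)*max(|1.5126| - 4.19, 0) = 0.0
prox(x) = [4.9379, 0.0]
||prox(x)||_1 = 4.9379 + 0.0 = 4.9379
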